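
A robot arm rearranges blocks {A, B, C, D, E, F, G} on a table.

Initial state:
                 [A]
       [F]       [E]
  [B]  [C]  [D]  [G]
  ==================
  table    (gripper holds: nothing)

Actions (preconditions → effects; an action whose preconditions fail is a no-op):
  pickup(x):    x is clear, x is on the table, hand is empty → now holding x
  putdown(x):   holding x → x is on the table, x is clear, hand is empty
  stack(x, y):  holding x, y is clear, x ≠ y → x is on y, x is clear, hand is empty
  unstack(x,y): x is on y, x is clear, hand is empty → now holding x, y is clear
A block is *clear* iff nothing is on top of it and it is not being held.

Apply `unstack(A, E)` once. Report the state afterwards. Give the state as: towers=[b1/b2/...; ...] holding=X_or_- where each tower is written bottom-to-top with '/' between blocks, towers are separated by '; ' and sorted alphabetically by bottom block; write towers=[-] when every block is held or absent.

before: towers=[B; C/F; D; G/E/A] holding=-
pre[unstack(A, E)]: on(A,E) ✓, clear(A) ✓, handempty ✓
all met → apply unstack(A, E)
after:  towers=[B; C/F; D; G/E] holding=A

towers=[B; C/F; D; G/E] holding=A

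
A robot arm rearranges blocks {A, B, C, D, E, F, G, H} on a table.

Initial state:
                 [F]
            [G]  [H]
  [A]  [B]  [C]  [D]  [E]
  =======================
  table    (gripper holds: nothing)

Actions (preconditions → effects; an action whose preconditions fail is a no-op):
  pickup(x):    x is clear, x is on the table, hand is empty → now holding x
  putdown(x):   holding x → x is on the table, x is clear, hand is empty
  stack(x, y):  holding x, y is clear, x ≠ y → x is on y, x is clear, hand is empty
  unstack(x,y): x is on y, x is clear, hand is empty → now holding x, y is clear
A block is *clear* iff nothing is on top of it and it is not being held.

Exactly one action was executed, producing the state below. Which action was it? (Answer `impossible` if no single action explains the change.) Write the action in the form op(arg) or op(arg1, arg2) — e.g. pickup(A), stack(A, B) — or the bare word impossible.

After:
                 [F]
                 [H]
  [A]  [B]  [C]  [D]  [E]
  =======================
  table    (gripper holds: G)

target: towers=[A; B; C; D/H/F; E] holding=G
     unstack(G, C) → towers=[A; B; C; D/H/F; E] holding=G  ← match
         pickup(A) → towers=[B; C/G; D/H/F; E] holding=A
         pickup(E) → towers=[A; B; C/G; D/H/F] holding=E
         pickup(B) → towers=[A; C/G; D/H/F; E] holding=B
     unstack(F, H) → towers=[A; B; C/G; D/H; E] holding=F

unstack(G, C)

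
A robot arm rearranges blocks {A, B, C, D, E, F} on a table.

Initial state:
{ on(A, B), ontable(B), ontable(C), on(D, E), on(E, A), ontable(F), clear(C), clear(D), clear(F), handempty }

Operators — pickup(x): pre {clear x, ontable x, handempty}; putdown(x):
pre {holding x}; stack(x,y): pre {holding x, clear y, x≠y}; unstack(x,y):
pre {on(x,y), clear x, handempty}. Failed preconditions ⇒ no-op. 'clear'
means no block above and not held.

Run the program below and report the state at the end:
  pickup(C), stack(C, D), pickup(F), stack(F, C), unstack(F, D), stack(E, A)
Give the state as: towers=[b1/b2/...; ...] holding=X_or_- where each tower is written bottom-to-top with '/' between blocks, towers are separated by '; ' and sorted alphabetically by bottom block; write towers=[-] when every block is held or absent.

towers=[B/A/E/D/C/F] holding=-

step 1 (pickup(C)): towers=[B/A/E/D; F] holding=C
step 2 (stack(C, D)): towers=[B/A/E/D/C; F] holding=-
step 3 (pickup(F)): towers=[B/A/E/D/C] holding=F
step 4 (stack(F, C)): towers=[B/A/E/D/C/F] holding=-
step 5 (unstack(F, D)) [no-op]: towers=[B/A/E/D/C/F] holding=-
step 6 (stack(E, A)) [no-op]: towers=[B/A/E/D/C/F] holding=-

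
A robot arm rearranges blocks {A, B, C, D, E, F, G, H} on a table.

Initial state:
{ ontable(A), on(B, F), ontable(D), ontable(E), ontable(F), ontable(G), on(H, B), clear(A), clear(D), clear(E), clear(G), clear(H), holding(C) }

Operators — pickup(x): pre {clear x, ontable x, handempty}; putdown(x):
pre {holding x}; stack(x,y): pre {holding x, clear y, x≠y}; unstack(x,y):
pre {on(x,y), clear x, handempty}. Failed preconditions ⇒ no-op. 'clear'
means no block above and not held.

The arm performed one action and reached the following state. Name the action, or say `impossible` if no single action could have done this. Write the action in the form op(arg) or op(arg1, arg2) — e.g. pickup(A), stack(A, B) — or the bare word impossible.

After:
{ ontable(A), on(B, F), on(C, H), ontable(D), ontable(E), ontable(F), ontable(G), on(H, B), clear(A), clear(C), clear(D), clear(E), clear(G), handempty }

target: towers=[A; D; E; F/B/H/C; G] holding=-
        putdown(C) → towers=[A; C; D; E; F/B/H; G] holding=-
       stack(C, G) → towers=[A; D; E; F/B/H; G/C] holding=-
       stack(C, A) → towers=[A/C; D; E; F/B/H; G] holding=-
       stack(C, E) → towers=[A; D; E/C; F/B/H; G] holding=-
       stack(C, H) → towers=[A; D; E; F/B/H/C; G] holding=-  ← match
       stack(C, D) → towers=[A; D/C; E; F/B/H; G] holding=-

stack(C, H)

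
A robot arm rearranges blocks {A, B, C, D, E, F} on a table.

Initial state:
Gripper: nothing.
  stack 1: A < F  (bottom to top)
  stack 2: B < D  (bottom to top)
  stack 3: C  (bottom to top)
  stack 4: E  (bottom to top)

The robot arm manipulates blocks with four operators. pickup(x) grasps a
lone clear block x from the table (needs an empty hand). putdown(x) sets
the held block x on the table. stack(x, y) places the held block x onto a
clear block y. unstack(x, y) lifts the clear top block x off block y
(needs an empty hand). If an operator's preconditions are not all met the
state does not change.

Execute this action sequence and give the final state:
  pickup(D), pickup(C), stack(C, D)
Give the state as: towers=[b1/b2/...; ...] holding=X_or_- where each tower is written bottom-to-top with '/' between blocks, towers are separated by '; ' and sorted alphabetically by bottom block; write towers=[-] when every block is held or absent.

towers=[A/F; B/D/C; E] holding=-

step 1 (pickup(D)) [no-op]: towers=[A/F; B/D; C; E] holding=-
step 2 (pickup(C)): towers=[A/F; B/D; E] holding=C
step 3 (stack(C, D)): towers=[A/F; B/D/C; E] holding=-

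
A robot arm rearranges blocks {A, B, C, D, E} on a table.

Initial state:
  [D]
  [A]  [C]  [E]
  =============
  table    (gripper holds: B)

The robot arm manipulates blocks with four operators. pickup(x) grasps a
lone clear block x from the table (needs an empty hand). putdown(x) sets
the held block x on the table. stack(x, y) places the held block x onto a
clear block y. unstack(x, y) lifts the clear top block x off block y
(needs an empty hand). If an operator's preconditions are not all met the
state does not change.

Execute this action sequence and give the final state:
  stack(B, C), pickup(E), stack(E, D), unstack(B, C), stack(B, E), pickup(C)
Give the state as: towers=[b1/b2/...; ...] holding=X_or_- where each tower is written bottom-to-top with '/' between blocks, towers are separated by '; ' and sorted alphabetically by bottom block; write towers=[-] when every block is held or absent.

towers=[A/D/E/B] holding=C

step 1 (stack(B, C)): towers=[A/D; C/B; E] holding=-
step 2 (pickup(E)): towers=[A/D; C/B] holding=E
step 3 (stack(E, D)): towers=[A/D/E; C/B] holding=-
step 4 (unstack(B, C)): towers=[A/D/E; C] holding=B
step 5 (stack(B, E)): towers=[A/D/E/B; C] holding=-
step 6 (pickup(C)): towers=[A/D/E/B] holding=C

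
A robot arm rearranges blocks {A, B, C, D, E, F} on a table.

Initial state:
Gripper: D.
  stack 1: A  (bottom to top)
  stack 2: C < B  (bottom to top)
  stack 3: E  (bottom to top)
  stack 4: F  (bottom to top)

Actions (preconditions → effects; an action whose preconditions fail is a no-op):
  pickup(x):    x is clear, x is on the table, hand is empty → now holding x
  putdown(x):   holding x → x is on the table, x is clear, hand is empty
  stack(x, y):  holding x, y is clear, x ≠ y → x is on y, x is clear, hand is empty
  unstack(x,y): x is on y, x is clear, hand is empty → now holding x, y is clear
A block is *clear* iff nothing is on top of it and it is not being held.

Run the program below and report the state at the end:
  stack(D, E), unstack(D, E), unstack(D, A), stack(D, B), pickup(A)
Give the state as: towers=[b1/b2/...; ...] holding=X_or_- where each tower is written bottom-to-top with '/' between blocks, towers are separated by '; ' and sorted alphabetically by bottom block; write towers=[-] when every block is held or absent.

towers=[C/B/D; E; F] holding=A

step 1 (stack(D, E)): towers=[A; C/B; E/D; F] holding=-
step 2 (unstack(D, E)): towers=[A; C/B; E; F] holding=D
step 3 (unstack(D, A)) [no-op]: towers=[A; C/B; E; F] holding=D
step 4 (stack(D, B)): towers=[A; C/B/D; E; F] holding=-
step 5 (pickup(A)): towers=[C/B/D; E; F] holding=A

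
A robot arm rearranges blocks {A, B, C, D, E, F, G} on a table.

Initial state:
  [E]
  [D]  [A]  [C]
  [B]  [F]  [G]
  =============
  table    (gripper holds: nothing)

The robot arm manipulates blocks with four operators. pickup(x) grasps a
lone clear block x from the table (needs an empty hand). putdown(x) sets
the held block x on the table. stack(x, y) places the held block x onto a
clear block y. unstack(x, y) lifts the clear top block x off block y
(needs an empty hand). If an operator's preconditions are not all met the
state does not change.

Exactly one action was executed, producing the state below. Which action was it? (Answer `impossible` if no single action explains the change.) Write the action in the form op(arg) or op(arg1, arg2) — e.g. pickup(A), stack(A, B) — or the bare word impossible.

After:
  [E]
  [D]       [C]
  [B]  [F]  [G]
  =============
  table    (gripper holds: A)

target: towers=[B/D/E; F; G/C] holding=A
     unstack(A, F) → towers=[B/D/E; F; G/C] holding=A  ← match
     unstack(E, D) → towers=[B/D; F/A; G/C] holding=E
     unstack(C, G) → towers=[B/D/E; F/A; G] holding=C

unstack(A, F)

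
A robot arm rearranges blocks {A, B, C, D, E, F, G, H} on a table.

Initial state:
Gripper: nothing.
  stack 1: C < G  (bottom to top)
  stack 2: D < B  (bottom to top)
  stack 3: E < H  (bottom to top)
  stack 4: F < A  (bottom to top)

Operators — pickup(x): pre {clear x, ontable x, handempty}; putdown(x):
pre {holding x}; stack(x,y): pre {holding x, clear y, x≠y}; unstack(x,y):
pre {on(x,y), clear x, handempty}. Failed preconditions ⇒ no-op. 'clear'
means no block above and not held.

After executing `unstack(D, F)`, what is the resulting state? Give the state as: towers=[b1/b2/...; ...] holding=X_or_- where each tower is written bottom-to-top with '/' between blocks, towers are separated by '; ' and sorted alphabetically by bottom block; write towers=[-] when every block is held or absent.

before: towers=[C/G; D/B; E/H; F/A] holding=-
pre[unstack(D, F)]: on(D,F) no, clear(D) no, handempty yes
on(D,F), clear(D) unmet → unstack(D, F) is a no-op
after:  towers=[C/G; D/B; E/H; F/A] holding=-

towers=[C/G; D/B; E/H; F/A] holding=-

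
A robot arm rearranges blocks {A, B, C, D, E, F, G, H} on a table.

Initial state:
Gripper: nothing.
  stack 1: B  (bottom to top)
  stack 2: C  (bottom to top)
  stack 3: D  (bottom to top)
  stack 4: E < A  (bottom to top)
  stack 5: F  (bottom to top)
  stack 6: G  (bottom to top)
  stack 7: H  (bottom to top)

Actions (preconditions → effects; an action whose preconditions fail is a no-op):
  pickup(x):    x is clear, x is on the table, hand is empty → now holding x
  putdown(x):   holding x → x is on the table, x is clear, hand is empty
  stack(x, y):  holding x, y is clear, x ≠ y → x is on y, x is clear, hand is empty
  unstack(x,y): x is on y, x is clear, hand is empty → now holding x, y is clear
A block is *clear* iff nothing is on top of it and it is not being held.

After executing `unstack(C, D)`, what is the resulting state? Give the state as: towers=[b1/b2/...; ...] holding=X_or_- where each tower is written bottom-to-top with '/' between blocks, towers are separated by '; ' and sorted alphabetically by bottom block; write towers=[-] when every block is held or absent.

towers=[B; C; D; E/A; F; G; H] holding=-

before: towers=[B; C; D; E/A; F; G; H] holding=-
pre[unstack(C, D)]: on(C,D) fail, clear(C) ok, handempty ok
on(C,D) unmet → unstack(C, D) is a no-op
after:  towers=[B; C; D; E/A; F; G; H] holding=-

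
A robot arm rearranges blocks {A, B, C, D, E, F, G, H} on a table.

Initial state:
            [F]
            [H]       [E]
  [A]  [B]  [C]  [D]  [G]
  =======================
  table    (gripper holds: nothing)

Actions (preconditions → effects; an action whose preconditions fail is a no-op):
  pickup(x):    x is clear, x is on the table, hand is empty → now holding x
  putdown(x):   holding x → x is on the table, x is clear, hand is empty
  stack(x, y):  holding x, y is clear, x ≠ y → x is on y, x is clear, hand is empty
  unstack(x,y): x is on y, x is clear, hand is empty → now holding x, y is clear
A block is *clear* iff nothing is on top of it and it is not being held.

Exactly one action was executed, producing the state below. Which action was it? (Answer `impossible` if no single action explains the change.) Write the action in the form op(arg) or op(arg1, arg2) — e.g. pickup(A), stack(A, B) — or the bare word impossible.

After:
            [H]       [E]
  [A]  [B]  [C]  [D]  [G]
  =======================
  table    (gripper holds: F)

target: towers=[A; B; C/H; D; G/E] holding=F
         pickup(A) → towers=[B; C/H/F; D; G/E] holding=A
     unstack(E, G) → towers=[A; B; C/H/F; D; G] holding=E
         pickup(B) → towers=[A; C/H/F; D; G/E] holding=B
     unstack(F, H) → towers=[A; B; C/H; D; G/E] holding=F  ← match
         pickup(D) → towers=[A; B; C/H/F; G/E] holding=D

unstack(F, H)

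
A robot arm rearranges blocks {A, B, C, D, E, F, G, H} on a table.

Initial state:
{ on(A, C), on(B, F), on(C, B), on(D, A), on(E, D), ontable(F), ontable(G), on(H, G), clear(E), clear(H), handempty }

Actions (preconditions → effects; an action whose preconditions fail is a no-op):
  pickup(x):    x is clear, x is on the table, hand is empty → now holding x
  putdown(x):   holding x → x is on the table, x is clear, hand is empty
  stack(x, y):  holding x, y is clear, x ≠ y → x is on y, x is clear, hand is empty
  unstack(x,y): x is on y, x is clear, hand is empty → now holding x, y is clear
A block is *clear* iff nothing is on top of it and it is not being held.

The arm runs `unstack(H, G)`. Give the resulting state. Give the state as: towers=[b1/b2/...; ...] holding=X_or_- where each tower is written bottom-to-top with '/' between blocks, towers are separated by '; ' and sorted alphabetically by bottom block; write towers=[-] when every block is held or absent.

before: towers=[F/B/C/A/D/E; G/H] holding=-
pre[unstack(H, G)]: on(H,G) yes, clear(H) yes, handempty yes
all met → apply unstack(H, G)
after:  towers=[F/B/C/A/D/E; G] holding=H

towers=[F/B/C/A/D/E; G] holding=H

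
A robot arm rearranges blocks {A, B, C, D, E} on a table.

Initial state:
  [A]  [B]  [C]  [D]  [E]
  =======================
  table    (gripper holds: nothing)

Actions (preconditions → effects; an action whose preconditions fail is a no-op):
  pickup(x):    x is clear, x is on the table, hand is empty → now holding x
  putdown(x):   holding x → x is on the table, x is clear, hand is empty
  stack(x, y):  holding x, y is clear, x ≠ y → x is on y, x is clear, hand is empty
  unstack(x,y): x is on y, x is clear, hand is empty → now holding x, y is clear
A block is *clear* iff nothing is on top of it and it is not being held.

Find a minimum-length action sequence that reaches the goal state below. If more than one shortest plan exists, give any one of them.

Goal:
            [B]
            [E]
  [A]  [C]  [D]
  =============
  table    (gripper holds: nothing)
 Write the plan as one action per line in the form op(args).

pickup(E)
stack(E, D)
pickup(B)
stack(B, E)

step 1 (pickup(E)): towers=[A; B; C; D] holding=E
step 2 (stack(E, D)): towers=[A; B; C; D/E] holding=-
step 3 (pickup(B)): towers=[A; C; D/E] holding=B
step 4 (stack(B, E)): towers=[A; C; D/E/B] holding=-
goal check: towers=[A; C; D/E/B] holding=- — reached (length 4, optimal by BFS)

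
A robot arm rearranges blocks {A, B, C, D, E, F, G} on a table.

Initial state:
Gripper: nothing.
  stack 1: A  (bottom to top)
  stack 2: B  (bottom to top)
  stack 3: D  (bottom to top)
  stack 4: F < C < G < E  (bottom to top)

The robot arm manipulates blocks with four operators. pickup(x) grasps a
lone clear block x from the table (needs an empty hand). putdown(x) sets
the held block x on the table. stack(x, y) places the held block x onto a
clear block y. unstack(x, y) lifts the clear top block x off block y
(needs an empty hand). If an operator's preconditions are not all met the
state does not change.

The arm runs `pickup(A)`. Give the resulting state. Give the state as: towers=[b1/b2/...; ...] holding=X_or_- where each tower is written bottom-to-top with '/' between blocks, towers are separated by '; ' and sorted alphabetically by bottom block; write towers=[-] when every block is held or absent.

before: towers=[A; B; D; F/C/G/E] holding=-
pre[pickup(A)]: clear(A) ok, ontable(A) ok, handempty ok
all met → apply pickup(A)
after:  towers=[B; D; F/C/G/E] holding=A

towers=[B; D; F/C/G/E] holding=A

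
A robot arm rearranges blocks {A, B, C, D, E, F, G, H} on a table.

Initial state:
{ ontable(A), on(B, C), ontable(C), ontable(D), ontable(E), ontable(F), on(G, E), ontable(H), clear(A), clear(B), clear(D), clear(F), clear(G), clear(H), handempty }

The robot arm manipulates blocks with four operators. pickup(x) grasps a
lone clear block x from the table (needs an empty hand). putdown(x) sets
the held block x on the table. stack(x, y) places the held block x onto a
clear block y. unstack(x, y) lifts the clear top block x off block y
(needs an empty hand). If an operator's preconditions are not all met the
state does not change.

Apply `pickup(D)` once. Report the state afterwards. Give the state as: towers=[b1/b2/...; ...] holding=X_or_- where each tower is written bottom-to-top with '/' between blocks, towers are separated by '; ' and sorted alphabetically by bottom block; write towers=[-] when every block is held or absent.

towers=[A; C/B; E/G; F; H] holding=D

before: towers=[A; C/B; D; E/G; F; H] holding=-
pre[pickup(D)]: clear(D) ✓, ontable(D) ✓, handempty ✓
all met → apply pickup(D)
after:  towers=[A; C/B; E/G; F; H] holding=D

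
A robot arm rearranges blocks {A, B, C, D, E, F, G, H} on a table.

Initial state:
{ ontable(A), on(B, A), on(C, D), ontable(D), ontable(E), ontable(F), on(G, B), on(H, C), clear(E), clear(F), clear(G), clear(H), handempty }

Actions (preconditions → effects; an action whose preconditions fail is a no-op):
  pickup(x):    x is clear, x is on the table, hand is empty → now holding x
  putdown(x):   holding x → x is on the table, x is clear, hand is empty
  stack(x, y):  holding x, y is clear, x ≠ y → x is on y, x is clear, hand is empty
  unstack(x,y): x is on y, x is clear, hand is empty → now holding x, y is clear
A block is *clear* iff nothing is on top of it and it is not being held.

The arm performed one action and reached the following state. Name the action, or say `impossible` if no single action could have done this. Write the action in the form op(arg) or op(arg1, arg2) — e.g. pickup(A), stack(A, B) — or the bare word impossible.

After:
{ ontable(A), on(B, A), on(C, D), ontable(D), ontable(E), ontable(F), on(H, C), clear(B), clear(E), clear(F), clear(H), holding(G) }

unstack(G, B)

target: towers=[A/B; D/C/H; E; F] holding=G
     unstack(G, B) → towers=[A/B; D/C/H; E; F] holding=G  ← match
         pickup(E) → towers=[A/B/G; D/C/H; F] holding=E
     unstack(H, C) → towers=[A/B/G; D/C; E; F] holding=H
         pickup(F) → towers=[A/B/G; D/C/H; E] holding=F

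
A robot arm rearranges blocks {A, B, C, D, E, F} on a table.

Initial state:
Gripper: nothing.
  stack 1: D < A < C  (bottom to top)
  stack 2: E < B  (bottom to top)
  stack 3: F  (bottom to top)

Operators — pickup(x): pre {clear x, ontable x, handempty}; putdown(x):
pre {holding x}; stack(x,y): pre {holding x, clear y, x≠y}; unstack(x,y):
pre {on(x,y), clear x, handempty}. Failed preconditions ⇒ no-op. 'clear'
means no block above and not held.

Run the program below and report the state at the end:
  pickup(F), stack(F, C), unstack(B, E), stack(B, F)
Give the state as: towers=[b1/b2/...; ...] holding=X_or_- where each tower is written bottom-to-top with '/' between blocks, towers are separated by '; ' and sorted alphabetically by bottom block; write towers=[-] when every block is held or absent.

step 1 (pickup(F)): towers=[D/A/C; E/B] holding=F
step 2 (stack(F, C)): towers=[D/A/C/F; E/B] holding=-
step 3 (unstack(B, E)): towers=[D/A/C/F; E] holding=B
step 4 (stack(B, F)): towers=[D/A/C/F/B; E] holding=-

towers=[D/A/C/F/B; E] holding=-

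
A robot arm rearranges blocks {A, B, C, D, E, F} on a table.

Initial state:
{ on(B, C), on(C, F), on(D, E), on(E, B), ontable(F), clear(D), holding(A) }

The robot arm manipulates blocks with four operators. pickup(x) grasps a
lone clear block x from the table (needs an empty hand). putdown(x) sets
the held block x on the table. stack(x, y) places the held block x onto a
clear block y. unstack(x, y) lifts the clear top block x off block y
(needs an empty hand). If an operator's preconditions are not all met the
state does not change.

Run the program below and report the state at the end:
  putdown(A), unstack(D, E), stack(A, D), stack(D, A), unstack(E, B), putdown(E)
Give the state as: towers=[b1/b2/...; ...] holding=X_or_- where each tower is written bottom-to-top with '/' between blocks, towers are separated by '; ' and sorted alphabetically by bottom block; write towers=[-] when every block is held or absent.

towers=[A/D; E; F/C/B] holding=-

step 1 (putdown(A)): towers=[A; F/C/B/E/D] holding=-
step 2 (unstack(D, E)): towers=[A; F/C/B/E] holding=D
step 3 (stack(A, D)) [no-op]: towers=[A; F/C/B/E] holding=D
step 4 (stack(D, A)): towers=[A/D; F/C/B/E] holding=-
step 5 (unstack(E, B)): towers=[A/D; F/C/B] holding=E
step 6 (putdown(E)): towers=[A/D; E; F/C/B] holding=-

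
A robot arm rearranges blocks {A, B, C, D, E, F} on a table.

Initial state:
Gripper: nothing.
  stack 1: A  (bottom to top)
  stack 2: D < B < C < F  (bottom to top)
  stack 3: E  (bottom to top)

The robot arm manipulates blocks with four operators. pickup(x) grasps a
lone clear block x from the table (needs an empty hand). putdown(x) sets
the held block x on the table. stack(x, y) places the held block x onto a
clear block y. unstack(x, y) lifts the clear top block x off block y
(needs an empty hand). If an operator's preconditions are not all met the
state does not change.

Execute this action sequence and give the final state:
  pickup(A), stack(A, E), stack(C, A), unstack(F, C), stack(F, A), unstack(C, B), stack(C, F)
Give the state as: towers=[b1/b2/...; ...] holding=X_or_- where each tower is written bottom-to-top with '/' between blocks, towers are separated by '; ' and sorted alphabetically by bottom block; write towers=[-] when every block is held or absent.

towers=[D/B; E/A/F/C] holding=-

step 1 (pickup(A)): towers=[D/B/C/F; E] holding=A
step 2 (stack(A, E)): towers=[D/B/C/F; E/A] holding=-
step 3 (stack(C, A)) [no-op]: towers=[D/B/C/F; E/A] holding=-
step 4 (unstack(F, C)): towers=[D/B/C; E/A] holding=F
step 5 (stack(F, A)): towers=[D/B/C; E/A/F] holding=-
step 6 (unstack(C, B)): towers=[D/B; E/A/F] holding=C
step 7 (stack(C, F)): towers=[D/B; E/A/F/C] holding=-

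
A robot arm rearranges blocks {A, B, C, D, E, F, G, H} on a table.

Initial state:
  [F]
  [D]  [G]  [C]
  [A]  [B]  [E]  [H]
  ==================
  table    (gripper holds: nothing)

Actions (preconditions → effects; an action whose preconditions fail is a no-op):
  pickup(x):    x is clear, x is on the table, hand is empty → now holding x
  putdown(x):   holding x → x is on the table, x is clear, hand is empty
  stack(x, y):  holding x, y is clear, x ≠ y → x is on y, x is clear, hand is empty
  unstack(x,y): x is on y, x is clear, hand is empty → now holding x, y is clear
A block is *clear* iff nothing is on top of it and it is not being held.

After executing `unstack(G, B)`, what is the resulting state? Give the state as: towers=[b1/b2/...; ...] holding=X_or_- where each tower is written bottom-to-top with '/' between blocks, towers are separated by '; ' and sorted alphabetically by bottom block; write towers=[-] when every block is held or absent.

before: towers=[A/D/F; B/G; E/C; H] holding=-
pre[unstack(G, B)]: on(G,B) yes, clear(G) yes, handempty yes
all met → apply unstack(G, B)
after:  towers=[A/D/F; B; E/C; H] holding=G

towers=[A/D/F; B; E/C; H] holding=G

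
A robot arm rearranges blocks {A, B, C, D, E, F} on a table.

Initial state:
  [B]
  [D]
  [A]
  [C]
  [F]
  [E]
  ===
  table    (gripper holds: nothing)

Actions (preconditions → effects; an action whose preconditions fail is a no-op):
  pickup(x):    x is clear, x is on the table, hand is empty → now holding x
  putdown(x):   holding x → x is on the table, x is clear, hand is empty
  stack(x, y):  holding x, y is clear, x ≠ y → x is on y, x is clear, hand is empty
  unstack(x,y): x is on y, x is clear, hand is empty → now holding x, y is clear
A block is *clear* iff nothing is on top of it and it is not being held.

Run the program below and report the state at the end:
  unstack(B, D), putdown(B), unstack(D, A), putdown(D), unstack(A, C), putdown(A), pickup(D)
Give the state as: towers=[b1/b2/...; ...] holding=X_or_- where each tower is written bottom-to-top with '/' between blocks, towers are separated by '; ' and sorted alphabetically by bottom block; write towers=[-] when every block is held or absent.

towers=[A; B; E/F/C] holding=D

step 1 (unstack(B, D)): towers=[E/F/C/A/D] holding=B
step 2 (putdown(B)): towers=[B; E/F/C/A/D] holding=-
step 3 (unstack(D, A)): towers=[B; E/F/C/A] holding=D
step 4 (putdown(D)): towers=[B; D; E/F/C/A] holding=-
step 5 (unstack(A, C)): towers=[B; D; E/F/C] holding=A
step 6 (putdown(A)): towers=[A; B; D; E/F/C] holding=-
step 7 (pickup(D)): towers=[A; B; E/F/C] holding=D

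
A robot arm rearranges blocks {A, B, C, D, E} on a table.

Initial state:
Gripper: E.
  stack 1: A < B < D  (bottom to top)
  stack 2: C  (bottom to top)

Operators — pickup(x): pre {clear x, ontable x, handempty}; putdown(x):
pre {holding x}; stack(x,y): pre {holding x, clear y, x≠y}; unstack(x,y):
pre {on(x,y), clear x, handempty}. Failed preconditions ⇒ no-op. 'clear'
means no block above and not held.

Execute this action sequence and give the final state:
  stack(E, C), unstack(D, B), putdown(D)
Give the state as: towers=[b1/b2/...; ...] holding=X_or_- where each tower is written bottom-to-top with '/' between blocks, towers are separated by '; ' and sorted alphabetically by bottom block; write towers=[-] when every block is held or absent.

step 1 (stack(E, C)): towers=[A/B/D; C/E] holding=-
step 2 (unstack(D, B)): towers=[A/B; C/E] holding=D
step 3 (putdown(D)): towers=[A/B; C/E; D] holding=-

towers=[A/B; C/E; D] holding=-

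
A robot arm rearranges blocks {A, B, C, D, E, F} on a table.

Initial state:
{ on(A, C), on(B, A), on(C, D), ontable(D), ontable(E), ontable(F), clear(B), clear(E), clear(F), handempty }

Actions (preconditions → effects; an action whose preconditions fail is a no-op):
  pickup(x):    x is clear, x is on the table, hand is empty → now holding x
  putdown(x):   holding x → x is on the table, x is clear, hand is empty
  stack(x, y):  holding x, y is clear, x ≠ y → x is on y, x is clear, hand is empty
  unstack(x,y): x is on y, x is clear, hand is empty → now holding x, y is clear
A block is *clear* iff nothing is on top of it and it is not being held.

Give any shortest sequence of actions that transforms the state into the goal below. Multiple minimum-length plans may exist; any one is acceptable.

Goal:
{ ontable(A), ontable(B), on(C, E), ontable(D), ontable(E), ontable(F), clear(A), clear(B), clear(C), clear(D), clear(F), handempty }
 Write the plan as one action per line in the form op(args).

step 1 (unstack(B, A)): towers=[D/C/A; E; F] holding=B
step 2 (putdown(B)): towers=[B; D/C/A; E; F] holding=-
step 3 (unstack(A, C)): towers=[B; D/C; E; F] holding=A
step 4 (putdown(A)): towers=[A; B; D/C; E; F] holding=-
step 5 (unstack(C, D)): towers=[A; B; D; E; F] holding=C
step 6 (stack(C, E)): towers=[A; B; D; E/C; F] holding=-
goal check: towers=[A; B; D; E/C; F] holding=- — reached (length 6, optimal by BFS)

unstack(B, A)
putdown(B)
unstack(A, C)
putdown(A)
unstack(C, D)
stack(C, E)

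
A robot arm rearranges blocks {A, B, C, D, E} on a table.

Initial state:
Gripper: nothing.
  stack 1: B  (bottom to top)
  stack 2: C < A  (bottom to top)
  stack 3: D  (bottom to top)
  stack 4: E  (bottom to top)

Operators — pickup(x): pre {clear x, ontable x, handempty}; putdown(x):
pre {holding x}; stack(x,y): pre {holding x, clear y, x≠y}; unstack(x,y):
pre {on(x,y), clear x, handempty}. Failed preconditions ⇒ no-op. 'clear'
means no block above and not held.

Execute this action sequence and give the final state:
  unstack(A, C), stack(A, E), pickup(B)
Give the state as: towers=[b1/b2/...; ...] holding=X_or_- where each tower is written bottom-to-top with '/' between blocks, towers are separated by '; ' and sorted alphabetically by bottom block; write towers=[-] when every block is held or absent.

towers=[C; D; E/A] holding=B

step 1 (unstack(A, C)): towers=[B; C; D; E] holding=A
step 2 (stack(A, E)): towers=[B; C; D; E/A] holding=-
step 3 (pickup(B)): towers=[C; D; E/A] holding=B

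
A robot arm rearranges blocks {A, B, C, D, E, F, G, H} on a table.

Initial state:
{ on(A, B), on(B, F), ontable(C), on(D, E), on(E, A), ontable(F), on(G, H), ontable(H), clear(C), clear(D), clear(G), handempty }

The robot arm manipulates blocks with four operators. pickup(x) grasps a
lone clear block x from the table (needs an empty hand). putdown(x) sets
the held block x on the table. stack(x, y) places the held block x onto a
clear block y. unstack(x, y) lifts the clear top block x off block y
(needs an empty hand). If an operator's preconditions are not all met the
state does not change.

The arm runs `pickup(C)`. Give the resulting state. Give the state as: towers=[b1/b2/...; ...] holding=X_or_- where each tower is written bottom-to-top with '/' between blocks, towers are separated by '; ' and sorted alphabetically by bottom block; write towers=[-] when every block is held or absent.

before: towers=[C; F/B/A/E/D; H/G] holding=-
pre[pickup(C)]: clear(C) ✓, ontable(C) ✓, handempty ✓
all met → apply pickup(C)
after:  towers=[F/B/A/E/D; H/G] holding=C

towers=[F/B/A/E/D; H/G] holding=C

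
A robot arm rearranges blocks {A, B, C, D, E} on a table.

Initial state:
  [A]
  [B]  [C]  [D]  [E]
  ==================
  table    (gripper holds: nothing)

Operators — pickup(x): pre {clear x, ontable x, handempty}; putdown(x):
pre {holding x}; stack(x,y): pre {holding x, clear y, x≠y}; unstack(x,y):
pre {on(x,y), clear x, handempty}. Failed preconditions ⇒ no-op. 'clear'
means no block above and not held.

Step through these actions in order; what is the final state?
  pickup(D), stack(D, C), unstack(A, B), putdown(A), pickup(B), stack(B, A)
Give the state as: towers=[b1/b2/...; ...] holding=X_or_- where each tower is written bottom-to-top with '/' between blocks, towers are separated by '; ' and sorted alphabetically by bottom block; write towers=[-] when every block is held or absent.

step 1 (pickup(D)): towers=[B/A; C; E] holding=D
step 2 (stack(D, C)): towers=[B/A; C/D; E] holding=-
step 3 (unstack(A, B)): towers=[B; C/D; E] holding=A
step 4 (putdown(A)): towers=[A; B; C/D; E] holding=-
step 5 (pickup(B)): towers=[A; C/D; E] holding=B
step 6 (stack(B, A)): towers=[A/B; C/D; E] holding=-

towers=[A/B; C/D; E] holding=-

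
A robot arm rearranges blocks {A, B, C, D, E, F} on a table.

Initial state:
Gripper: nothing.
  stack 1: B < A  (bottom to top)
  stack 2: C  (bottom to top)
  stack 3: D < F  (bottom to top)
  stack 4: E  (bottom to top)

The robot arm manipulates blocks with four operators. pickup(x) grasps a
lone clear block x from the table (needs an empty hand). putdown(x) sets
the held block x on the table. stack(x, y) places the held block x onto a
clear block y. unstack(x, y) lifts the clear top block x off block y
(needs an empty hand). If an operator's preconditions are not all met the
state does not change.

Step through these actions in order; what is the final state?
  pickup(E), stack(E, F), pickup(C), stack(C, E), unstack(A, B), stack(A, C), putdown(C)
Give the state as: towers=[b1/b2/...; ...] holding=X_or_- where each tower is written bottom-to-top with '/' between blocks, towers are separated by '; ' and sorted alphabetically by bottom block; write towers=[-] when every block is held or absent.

step 1 (pickup(E)): towers=[B/A; C; D/F] holding=E
step 2 (stack(E, F)): towers=[B/A; C; D/F/E] holding=-
step 3 (pickup(C)): towers=[B/A; D/F/E] holding=C
step 4 (stack(C, E)): towers=[B/A; D/F/E/C] holding=-
step 5 (unstack(A, B)): towers=[B; D/F/E/C] holding=A
step 6 (stack(A, C)): towers=[B; D/F/E/C/A] holding=-
step 7 (putdown(C)) [no-op]: towers=[B; D/F/E/C/A] holding=-

towers=[B; D/F/E/C/A] holding=-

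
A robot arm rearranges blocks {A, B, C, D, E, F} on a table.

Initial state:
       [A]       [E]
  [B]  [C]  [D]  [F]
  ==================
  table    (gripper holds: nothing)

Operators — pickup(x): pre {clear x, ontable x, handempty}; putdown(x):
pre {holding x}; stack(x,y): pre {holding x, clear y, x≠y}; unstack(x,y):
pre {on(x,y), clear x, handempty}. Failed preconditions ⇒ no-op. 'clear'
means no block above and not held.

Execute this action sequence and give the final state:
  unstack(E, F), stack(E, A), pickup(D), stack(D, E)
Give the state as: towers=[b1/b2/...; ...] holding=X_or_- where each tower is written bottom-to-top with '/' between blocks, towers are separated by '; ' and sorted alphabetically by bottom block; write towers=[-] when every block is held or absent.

towers=[B; C/A/E/D; F] holding=-

step 1 (unstack(E, F)): towers=[B; C/A; D; F] holding=E
step 2 (stack(E, A)): towers=[B; C/A/E; D; F] holding=-
step 3 (pickup(D)): towers=[B; C/A/E; F] holding=D
step 4 (stack(D, E)): towers=[B; C/A/E/D; F] holding=-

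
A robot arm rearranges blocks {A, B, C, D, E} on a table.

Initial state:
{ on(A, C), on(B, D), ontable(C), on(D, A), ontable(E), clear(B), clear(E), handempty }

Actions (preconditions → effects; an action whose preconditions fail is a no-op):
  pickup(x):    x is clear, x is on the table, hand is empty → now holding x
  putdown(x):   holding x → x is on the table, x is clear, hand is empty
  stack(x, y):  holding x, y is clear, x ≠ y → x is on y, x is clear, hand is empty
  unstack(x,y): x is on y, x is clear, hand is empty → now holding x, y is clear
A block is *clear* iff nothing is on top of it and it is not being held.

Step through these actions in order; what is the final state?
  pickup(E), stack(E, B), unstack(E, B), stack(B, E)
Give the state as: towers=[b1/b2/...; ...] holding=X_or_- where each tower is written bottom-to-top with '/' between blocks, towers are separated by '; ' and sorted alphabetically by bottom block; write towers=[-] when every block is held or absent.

step 1 (pickup(E)): towers=[C/A/D/B] holding=E
step 2 (stack(E, B)): towers=[C/A/D/B/E] holding=-
step 3 (unstack(E, B)): towers=[C/A/D/B] holding=E
step 4 (stack(B, E)) [no-op]: towers=[C/A/D/B] holding=E

towers=[C/A/D/B] holding=E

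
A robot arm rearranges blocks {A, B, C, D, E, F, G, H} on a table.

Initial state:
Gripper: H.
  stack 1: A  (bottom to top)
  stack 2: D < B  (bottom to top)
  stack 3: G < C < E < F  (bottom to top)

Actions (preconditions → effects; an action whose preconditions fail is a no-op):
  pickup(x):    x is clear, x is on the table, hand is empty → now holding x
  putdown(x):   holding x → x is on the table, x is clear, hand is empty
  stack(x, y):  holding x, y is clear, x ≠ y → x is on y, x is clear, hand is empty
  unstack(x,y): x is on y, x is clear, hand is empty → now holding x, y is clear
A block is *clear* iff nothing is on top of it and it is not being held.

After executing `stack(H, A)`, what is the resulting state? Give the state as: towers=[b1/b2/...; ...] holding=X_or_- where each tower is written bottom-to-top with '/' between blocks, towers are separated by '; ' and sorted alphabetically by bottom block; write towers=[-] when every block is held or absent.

before: towers=[A; D/B; G/C/E/F] holding=H
pre[stack(H, A)]: holding(H) ok, clear(A) ok, H≠A ok
all met → apply stack(H, A)
after:  towers=[A/H; D/B; G/C/E/F] holding=-

towers=[A/H; D/B; G/C/E/F] holding=-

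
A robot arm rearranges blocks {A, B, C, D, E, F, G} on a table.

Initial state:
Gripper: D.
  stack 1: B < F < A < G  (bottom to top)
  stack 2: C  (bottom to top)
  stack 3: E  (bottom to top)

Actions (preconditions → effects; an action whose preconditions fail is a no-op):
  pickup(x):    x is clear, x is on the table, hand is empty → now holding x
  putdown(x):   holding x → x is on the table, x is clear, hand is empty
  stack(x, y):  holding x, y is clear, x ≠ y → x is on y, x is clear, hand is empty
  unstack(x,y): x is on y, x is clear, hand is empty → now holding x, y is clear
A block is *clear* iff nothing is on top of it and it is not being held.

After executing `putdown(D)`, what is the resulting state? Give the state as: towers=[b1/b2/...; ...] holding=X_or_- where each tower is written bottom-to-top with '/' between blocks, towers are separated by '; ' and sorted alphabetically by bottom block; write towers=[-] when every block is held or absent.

towers=[B/F/A/G; C; D; E] holding=-

before: towers=[B/F/A/G; C; E] holding=D
pre[putdown(D)]: holding(D) yes
all met → apply putdown(D)
after:  towers=[B/F/A/G; C; D; E] holding=-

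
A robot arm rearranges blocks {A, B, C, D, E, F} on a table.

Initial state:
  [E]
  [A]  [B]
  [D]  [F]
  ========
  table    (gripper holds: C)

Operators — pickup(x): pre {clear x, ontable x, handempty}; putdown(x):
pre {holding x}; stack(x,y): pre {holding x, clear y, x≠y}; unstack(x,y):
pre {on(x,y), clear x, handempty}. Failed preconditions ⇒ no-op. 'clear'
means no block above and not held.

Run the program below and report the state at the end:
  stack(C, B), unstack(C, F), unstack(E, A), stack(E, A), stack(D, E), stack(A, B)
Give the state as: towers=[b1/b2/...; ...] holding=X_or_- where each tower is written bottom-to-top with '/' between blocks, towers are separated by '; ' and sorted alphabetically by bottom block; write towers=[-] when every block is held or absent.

step 1 (stack(C, B)): towers=[D/A/E; F/B/C] holding=-
step 2 (unstack(C, F)) [no-op]: towers=[D/A/E; F/B/C] holding=-
step 3 (unstack(E, A)): towers=[D/A; F/B/C] holding=E
step 4 (stack(E, A)): towers=[D/A/E; F/B/C] holding=-
step 5 (stack(D, E)) [no-op]: towers=[D/A/E; F/B/C] holding=-
step 6 (stack(A, B)) [no-op]: towers=[D/A/E; F/B/C] holding=-

towers=[D/A/E; F/B/C] holding=-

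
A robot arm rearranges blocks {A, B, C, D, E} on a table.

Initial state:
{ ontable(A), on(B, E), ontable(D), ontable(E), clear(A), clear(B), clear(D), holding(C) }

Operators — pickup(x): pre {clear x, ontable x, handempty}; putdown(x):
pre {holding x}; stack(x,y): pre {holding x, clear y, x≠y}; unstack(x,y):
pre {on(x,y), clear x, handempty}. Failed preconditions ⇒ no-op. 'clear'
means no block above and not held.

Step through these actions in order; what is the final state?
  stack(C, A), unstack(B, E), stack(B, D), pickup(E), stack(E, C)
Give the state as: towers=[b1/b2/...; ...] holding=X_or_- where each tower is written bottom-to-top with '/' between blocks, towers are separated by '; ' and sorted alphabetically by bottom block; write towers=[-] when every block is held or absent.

towers=[A/C/E; D/B] holding=-

step 1 (stack(C, A)): towers=[A/C; D; E/B] holding=-
step 2 (unstack(B, E)): towers=[A/C; D; E] holding=B
step 3 (stack(B, D)): towers=[A/C; D/B; E] holding=-
step 4 (pickup(E)): towers=[A/C; D/B] holding=E
step 5 (stack(E, C)): towers=[A/C/E; D/B] holding=-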